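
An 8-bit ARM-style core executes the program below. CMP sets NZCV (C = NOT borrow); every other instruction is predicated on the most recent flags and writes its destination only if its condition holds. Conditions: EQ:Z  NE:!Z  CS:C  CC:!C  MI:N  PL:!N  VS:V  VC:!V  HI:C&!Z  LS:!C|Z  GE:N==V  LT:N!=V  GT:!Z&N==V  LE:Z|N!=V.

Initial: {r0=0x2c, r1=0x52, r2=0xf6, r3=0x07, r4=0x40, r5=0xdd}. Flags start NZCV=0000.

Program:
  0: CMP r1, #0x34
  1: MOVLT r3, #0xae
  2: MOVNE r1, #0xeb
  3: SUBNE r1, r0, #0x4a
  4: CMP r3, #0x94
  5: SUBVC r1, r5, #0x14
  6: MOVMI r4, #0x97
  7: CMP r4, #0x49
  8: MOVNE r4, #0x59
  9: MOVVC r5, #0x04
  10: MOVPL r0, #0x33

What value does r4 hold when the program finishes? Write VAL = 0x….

VAL = 0x59

[0] flags=0010 → (cmp)
[1] flags=0010 LT?F → skip
[2] flags=0010 NE?T → r1=0xeb
[3] flags=0010 NE?T → r1=0xe2
[4] flags=0000 → (cmp)
[5] flags=0000 VC?T → r1=0xc9
[6] flags=0000 MI?F → skip
[7] flags=1000 → (cmp)
[8] flags=1000 NE?T → r4=0x59
[9] flags=1000 VC?T → r5=0x04
[10] flags=1000 PL?F → skip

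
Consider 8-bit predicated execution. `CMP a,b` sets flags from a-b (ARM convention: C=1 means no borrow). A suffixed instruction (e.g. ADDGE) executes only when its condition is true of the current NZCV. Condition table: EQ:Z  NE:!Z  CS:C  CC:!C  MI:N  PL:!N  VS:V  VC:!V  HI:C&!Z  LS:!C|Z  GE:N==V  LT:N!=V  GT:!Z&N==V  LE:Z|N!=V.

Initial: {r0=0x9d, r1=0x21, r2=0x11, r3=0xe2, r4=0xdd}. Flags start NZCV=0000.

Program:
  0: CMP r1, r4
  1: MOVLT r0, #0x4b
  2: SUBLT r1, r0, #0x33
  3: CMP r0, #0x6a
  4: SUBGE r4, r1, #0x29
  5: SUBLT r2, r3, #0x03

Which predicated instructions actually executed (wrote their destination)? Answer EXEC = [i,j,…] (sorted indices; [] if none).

EXEC = [5]

[0] flags=0000 → (cmp)
[1] flags=0000 LT?F → skip
[2] flags=0000 LT?F → skip
[3] flags=0011 → (cmp)
[4] flags=0011 GE?F → skip
[5] flags=0011 LT?T → r2=0xdf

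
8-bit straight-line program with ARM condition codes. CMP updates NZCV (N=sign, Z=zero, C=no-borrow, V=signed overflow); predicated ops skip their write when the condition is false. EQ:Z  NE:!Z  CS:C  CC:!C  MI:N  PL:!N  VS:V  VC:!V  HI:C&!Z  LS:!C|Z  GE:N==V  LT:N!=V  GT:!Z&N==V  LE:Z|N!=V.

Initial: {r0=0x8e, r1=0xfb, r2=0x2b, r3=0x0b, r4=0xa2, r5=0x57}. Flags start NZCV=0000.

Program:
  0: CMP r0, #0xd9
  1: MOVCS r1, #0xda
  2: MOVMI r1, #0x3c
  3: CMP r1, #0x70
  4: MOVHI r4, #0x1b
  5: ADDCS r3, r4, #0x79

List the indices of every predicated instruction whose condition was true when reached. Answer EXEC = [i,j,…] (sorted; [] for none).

EXEC = [2]

[0] flags=1000 → (cmp)
[1] flags=1000 CS?F → skip
[2] flags=1000 MI?T → r1=0x3c
[3] flags=1000 → (cmp)
[4] flags=1000 HI?F → skip
[5] flags=1000 CS?F → skip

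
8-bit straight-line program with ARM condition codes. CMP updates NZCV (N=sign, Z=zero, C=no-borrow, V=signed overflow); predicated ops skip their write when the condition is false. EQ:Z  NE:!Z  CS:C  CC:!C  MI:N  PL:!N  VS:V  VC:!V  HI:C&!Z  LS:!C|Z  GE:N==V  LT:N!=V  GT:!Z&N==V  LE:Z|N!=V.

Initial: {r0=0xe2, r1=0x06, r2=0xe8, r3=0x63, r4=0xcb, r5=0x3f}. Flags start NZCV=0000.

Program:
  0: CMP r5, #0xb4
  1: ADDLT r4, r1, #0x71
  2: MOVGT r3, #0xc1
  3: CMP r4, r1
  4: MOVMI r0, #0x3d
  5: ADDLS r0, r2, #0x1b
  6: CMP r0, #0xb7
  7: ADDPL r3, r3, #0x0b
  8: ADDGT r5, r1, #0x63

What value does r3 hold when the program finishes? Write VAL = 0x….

VAL = 0xc1

0: ✓ CMP  NZCV=1001
1: · ADDLT
2: ✓ MOVGT  r3←0xc1
3: ✓ CMP  NZCV=1010
4: ✓ MOVMI  r0←0x3d
5: · ADDLS
6: ✓ CMP  NZCV=1001
7: · ADDPL
8: ✓ ADDGT  r5←0x69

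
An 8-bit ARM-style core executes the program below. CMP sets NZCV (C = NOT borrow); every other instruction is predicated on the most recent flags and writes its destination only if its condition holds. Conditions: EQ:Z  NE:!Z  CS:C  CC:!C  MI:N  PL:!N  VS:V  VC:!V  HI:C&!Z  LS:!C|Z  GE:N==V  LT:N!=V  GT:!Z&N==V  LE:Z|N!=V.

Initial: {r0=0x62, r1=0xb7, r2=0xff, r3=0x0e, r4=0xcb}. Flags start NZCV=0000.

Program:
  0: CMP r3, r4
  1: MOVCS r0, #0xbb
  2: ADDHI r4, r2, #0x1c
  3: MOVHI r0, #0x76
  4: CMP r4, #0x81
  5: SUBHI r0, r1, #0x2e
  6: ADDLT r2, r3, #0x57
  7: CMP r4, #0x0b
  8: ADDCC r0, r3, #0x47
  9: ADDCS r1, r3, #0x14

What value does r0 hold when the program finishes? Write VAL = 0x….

[0] flags=0000 → (cmp)
[1] flags=0000 CS?F → skip
[2] flags=0000 HI?F → skip
[3] flags=0000 HI?F → skip
[4] flags=0010 → (cmp)
[5] flags=0010 HI?T → r0=0x89
[6] flags=0010 LT?F → skip
[7] flags=1010 → (cmp)
[8] flags=1010 CC?F → skip
[9] flags=1010 CS?T → r1=0x22

VAL = 0x89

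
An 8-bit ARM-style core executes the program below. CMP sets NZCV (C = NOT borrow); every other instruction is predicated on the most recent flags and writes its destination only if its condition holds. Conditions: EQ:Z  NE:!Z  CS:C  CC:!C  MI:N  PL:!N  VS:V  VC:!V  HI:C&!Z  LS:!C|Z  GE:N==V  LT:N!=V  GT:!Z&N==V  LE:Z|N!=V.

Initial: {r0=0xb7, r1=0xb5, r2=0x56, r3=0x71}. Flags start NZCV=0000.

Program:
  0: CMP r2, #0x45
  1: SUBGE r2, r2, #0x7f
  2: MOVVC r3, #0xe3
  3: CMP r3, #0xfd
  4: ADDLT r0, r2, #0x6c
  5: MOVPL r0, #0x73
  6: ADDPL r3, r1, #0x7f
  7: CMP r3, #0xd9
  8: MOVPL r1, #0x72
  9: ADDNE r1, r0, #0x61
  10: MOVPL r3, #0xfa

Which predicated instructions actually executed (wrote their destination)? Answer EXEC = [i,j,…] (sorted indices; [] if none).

EXEC = [1,2,4,8,9,10]

[0] flags=0010 → (cmp)
[1] flags=0010 GE?T → r2=0xd7
[2] flags=0010 VC?T → r3=0xe3
[3] flags=1000 → (cmp)
[4] flags=1000 LT?T → r0=0x43
[5] flags=1000 PL?F → skip
[6] flags=1000 PL?F → skip
[7] flags=0010 → (cmp)
[8] flags=0010 PL?T → r1=0x72
[9] flags=0010 NE?T → r1=0xa4
[10] flags=0010 PL?T → r3=0xfa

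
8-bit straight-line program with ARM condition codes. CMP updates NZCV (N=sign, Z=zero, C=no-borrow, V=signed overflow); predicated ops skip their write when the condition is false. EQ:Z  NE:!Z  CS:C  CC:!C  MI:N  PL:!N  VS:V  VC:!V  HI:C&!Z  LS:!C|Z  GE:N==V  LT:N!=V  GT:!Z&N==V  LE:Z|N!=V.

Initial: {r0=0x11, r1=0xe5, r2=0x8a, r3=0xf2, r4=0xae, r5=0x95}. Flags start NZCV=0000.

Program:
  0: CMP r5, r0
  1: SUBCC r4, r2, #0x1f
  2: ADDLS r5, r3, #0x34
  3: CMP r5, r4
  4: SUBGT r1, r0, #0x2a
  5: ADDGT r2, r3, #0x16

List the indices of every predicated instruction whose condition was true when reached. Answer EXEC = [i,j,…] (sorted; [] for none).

EXEC = []

[0] flags=1010 → (cmp)
[1] flags=1010 CC?F → skip
[2] flags=1010 LS?F → skip
[3] flags=1000 → (cmp)
[4] flags=1000 GT?F → skip
[5] flags=1000 GT?F → skip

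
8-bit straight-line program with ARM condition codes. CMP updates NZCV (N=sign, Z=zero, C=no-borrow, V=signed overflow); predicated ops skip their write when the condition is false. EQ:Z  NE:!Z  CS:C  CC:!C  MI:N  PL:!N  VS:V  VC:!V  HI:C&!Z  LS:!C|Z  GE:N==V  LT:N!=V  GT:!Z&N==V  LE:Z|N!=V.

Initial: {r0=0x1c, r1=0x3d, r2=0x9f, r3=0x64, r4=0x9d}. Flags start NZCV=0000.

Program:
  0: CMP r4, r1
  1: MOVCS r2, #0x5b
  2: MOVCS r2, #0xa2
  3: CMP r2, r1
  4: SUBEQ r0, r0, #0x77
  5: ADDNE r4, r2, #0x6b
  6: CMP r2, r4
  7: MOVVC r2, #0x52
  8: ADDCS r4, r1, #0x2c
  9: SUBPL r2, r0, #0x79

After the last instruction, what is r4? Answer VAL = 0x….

[0] flags=0011 → (cmp)
[1] flags=0011 CS?T → r2=0x5b
[2] flags=0011 CS?T → r2=0xa2
[3] flags=0011 → (cmp)
[4] flags=0011 EQ?F → skip
[5] flags=0011 NE?T → r4=0x0d
[6] flags=1010 → (cmp)
[7] flags=1010 VC?T → r2=0x52
[8] flags=1010 CS?T → r4=0x69
[9] flags=1010 PL?F → skip

VAL = 0x69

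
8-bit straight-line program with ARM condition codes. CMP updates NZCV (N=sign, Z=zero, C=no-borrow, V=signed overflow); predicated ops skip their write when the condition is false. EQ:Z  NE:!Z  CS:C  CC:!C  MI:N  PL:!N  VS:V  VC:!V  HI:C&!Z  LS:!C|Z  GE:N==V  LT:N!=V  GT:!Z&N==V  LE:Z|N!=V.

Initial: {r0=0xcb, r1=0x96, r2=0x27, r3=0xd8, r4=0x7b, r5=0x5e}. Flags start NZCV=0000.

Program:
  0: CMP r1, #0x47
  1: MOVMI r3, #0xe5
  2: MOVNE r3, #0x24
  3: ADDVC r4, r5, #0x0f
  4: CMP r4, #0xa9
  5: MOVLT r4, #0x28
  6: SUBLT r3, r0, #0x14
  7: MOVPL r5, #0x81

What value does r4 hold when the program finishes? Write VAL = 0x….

VAL = 0x7b

0: ✓ CMP  NZCV=0011
1: · MOVMI
2: ✓ MOVNE  r3←0x24
3: · ADDVC
4: ✓ CMP  NZCV=1001
5: · MOVLT
6: · SUBLT
7: · MOVPL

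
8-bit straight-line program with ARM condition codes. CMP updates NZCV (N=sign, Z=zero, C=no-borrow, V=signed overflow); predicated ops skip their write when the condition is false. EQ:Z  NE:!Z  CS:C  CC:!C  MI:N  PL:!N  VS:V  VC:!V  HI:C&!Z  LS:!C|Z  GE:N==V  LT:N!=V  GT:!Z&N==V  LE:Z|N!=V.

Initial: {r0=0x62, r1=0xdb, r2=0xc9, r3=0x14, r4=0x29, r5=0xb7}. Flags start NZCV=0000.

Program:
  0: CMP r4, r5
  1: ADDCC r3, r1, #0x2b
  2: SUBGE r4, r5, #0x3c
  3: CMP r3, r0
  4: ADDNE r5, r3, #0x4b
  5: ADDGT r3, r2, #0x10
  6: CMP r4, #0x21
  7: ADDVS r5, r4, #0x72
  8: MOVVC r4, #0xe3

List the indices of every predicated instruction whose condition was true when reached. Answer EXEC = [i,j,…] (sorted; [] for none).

EXEC = [1,2,4,8]

[0] flags=0000 → (cmp)
[1] flags=0000 CC?T → r3=0x06
[2] flags=0000 GE?T → r4=0x7b
[3] flags=1000 → (cmp)
[4] flags=1000 NE?T → r5=0x51
[5] flags=1000 GT?F → skip
[6] flags=0010 → (cmp)
[7] flags=0010 VS?F → skip
[8] flags=0010 VC?T → r4=0xe3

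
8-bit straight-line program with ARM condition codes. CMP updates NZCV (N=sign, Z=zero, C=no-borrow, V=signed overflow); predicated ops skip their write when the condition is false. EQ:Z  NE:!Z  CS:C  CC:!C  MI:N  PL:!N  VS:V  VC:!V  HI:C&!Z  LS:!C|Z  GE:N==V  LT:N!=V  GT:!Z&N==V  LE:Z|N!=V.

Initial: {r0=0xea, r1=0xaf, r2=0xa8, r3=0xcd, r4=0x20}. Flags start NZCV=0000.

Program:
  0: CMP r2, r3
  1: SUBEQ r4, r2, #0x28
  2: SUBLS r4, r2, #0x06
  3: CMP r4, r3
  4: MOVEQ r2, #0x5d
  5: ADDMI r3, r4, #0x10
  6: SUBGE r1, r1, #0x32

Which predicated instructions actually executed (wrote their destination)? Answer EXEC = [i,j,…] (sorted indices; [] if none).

[0] flags=1000 → (cmp)
[1] flags=1000 EQ?F → skip
[2] flags=1000 LS?T → r4=0xa2
[3] flags=1000 → (cmp)
[4] flags=1000 EQ?F → skip
[5] flags=1000 MI?T → r3=0xb2
[6] flags=1000 GE?F → skip

EXEC = [2,5]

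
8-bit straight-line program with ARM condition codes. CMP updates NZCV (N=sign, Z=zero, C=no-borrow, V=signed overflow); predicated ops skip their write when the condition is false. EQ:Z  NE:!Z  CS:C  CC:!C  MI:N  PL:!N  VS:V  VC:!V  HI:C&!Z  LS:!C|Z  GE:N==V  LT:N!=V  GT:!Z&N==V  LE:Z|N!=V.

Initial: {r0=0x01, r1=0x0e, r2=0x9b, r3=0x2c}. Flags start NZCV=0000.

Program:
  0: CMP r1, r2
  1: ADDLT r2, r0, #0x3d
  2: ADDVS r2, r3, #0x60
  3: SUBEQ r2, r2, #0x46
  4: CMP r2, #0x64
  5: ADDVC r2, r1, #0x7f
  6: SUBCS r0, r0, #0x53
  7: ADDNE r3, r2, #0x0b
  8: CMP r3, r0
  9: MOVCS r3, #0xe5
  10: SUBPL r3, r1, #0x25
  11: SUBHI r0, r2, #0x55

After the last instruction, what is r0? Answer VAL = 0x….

0: ✓ CMP  NZCV=0000
1: · ADDLT
2: · ADDVS
3: · SUBEQ
4: ✓ CMP  NZCV=0011
5: · ADDVC
6: ✓ SUBCS  r0←0xae
7: ✓ ADDNE  r3←0xa6
8: ✓ CMP  NZCV=1000
9: · MOVCS
10: · SUBPL
11: · SUBHI

VAL = 0xae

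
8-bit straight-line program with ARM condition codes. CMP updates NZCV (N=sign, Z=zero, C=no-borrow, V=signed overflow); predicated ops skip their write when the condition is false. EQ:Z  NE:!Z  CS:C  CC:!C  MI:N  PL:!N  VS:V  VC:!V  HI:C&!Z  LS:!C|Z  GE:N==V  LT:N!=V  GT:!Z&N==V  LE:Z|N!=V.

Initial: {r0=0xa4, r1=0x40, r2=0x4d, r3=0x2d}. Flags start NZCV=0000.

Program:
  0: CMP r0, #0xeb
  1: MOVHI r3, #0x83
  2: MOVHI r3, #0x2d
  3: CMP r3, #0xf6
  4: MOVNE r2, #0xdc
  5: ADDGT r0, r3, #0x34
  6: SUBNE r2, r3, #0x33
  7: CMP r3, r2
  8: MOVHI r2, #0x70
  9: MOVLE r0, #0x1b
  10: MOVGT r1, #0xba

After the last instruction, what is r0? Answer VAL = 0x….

VAL = 0x61

[0] flags=1000 → (cmp)
[1] flags=1000 HI?F → skip
[2] flags=1000 HI?F → skip
[3] flags=0000 → (cmp)
[4] flags=0000 NE?T → r2=0xdc
[5] flags=0000 GT?T → r0=0x61
[6] flags=0000 NE?T → r2=0xfa
[7] flags=0000 → (cmp)
[8] flags=0000 HI?F → skip
[9] flags=0000 LE?F → skip
[10] flags=0000 GT?T → r1=0xba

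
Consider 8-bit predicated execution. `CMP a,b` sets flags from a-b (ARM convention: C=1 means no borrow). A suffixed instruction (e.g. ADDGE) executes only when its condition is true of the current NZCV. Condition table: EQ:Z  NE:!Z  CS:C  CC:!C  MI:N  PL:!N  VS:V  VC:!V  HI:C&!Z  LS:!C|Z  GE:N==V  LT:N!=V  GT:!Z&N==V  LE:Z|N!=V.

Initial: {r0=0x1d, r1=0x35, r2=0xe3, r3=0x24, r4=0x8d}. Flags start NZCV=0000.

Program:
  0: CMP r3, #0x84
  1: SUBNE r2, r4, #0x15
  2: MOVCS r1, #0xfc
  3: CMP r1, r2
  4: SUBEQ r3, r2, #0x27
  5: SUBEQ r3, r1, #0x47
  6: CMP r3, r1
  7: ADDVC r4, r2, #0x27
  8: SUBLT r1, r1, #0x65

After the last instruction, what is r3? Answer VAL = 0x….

VAL = 0x24

0: ✓ CMP  NZCV=1001
1: ✓ SUBNE  r2←0x78
2: · MOVCS
3: ✓ CMP  NZCV=1000
4: · SUBEQ
5: · SUBEQ
6: ✓ CMP  NZCV=1000
7: ✓ ADDVC  r4←0x9f
8: ✓ SUBLT  r1←0xd0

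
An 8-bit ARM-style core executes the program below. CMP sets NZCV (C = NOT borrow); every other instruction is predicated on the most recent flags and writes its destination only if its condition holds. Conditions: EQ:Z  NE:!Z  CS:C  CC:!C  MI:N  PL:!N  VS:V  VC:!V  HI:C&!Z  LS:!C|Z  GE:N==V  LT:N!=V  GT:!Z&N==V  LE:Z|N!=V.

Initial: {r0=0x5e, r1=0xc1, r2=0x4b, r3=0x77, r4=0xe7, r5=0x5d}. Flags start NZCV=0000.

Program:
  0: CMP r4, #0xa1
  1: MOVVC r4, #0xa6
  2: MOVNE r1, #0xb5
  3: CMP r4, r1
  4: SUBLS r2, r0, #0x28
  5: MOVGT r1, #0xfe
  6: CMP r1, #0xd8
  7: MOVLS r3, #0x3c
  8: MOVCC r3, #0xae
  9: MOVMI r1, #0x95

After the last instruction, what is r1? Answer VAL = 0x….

[0] flags=0010 → (cmp)
[1] flags=0010 VC?T → r4=0xa6
[2] flags=0010 NE?T → r1=0xb5
[3] flags=1000 → (cmp)
[4] flags=1000 LS?T → r2=0x36
[5] flags=1000 GT?F → skip
[6] flags=1000 → (cmp)
[7] flags=1000 LS?T → r3=0x3c
[8] flags=1000 CC?T → r3=0xae
[9] flags=1000 MI?T → r1=0x95

VAL = 0x95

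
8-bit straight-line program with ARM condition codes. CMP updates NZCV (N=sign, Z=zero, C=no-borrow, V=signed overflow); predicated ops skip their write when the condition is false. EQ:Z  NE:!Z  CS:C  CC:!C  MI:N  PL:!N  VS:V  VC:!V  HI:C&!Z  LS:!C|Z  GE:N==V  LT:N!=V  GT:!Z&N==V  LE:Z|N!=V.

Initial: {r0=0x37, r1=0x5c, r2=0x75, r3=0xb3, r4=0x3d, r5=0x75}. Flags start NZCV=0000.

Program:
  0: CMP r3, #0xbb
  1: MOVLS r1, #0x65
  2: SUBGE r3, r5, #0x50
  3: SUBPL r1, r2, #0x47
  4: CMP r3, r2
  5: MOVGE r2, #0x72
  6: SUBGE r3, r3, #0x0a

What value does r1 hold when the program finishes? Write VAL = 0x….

[0] flags=1000 → (cmp)
[1] flags=1000 LS?T → r1=0x65
[2] flags=1000 GE?F → skip
[3] flags=1000 PL?F → skip
[4] flags=0011 → (cmp)
[5] flags=0011 GE?F → skip
[6] flags=0011 GE?F → skip

VAL = 0x65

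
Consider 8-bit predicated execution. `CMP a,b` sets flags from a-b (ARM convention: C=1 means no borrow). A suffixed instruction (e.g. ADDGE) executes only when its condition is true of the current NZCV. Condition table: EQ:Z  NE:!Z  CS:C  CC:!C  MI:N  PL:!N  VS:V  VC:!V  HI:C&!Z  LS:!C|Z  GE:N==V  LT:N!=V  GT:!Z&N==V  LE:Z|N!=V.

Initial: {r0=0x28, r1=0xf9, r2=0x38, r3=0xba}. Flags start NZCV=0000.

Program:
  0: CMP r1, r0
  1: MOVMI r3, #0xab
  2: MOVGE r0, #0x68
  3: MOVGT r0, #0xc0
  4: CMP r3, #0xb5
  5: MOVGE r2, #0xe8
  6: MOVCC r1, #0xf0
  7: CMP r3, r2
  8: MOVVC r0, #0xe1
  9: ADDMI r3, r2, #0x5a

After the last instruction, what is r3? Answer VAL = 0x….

VAL = 0xab

0: ✓ CMP  NZCV=1010
1: ✓ MOVMI  r3←0xab
2: · MOVGE
3: · MOVGT
4: ✓ CMP  NZCV=1000
5: · MOVGE
6: ✓ MOVCC  r1←0xf0
7: ✓ CMP  NZCV=0011
8: · MOVVC
9: · ADDMI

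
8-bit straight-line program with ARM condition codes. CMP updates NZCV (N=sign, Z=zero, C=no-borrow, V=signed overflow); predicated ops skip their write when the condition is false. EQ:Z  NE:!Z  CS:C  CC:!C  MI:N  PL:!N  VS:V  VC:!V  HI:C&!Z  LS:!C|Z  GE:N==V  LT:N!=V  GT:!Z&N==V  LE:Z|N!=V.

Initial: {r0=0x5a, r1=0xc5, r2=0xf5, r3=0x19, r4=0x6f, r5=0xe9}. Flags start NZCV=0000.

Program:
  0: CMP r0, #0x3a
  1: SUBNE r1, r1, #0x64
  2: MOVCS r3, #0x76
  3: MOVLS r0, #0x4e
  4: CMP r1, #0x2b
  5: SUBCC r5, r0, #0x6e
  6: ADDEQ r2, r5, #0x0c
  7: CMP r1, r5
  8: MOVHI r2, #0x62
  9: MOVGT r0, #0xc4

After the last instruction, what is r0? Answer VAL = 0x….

VAL = 0xc4

0: ✓ CMP  NZCV=0010
1: ✓ SUBNE  r1←0x61
2: ✓ MOVCS  r3←0x76
3: · MOVLS
4: ✓ CMP  NZCV=0010
5: · SUBCC
6: · ADDEQ
7: ✓ CMP  NZCV=0000
8: · MOVHI
9: ✓ MOVGT  r0←0xc4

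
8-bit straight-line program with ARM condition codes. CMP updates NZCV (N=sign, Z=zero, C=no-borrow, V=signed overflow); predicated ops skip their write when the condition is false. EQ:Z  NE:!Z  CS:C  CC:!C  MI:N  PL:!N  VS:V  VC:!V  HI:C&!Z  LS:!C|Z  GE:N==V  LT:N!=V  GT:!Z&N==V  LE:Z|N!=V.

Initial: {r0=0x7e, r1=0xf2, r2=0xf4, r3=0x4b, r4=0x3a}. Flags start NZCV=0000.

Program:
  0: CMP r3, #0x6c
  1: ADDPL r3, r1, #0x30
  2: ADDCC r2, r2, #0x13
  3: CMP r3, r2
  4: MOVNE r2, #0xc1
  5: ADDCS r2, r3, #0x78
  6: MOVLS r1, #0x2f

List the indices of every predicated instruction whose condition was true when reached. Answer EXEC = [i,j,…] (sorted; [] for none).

EXEC = [2,4,5]

[0] flags=1000 → (cmp)
[1] flags=1000 PL?F → skip
[2] flags=1000 CC?T → r2=0x07
[3] flags=0010 → (cmp)
[4] flags=0010 NE?T → r2=0xc1
[5] flags=0010 CS?T → r2=0xc3
[6] flags=0010 LS?F → skip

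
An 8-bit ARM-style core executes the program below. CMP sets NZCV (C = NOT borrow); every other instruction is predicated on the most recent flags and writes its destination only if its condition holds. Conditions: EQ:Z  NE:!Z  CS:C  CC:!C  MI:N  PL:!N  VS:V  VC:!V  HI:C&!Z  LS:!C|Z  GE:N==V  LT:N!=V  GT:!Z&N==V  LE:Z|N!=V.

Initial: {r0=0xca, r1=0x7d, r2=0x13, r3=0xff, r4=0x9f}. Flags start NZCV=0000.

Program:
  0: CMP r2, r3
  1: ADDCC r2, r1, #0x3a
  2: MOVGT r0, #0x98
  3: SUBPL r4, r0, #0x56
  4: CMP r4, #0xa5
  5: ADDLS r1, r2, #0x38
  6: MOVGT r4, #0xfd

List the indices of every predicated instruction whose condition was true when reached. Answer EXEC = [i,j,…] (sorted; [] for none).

0: ✓ CMP  NZCV=0000
1: ✓ ADDCC  r2←0xb7
2: ✓ MOVGT  r0←0x98
3: ✓ SUBPL  r4←0x42
4: ✓ CMP  NZCV=1001
5: ✓ ADDLS  r1←0xef
6: ✓ MOVGT  r4←0xfd

EXEC = [1,2,3,5,6]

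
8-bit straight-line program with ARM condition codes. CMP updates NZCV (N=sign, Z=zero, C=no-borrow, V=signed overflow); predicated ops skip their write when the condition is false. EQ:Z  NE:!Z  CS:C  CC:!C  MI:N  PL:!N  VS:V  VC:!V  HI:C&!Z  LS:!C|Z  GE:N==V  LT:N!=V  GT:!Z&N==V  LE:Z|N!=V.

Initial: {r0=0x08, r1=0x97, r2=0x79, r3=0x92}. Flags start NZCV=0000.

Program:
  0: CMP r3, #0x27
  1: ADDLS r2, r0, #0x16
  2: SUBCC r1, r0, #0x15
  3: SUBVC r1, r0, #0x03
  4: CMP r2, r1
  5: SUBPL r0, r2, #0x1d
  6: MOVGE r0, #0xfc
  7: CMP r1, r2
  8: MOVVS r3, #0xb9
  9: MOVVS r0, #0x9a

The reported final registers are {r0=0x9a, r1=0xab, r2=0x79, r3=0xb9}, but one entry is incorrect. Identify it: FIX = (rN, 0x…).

FIX = (r1, 0x97)

[0] flags=0011 → (cmp)
[1] flags=0011 LS?F → skip
[2] flags=0011 CC?F → skip
[3] flags=0011 VC?F → skip
[4] flags=1001 → (cmp)
[5] flags=1001 PL?F → skip
[6] flags=1001 GE?T → r0=0xfc
[7] flags=0011 → (cmp)
[8] flags=0011 VS?T → r3=0xb9
[9] flags=0011 VS?T → r0=0x9a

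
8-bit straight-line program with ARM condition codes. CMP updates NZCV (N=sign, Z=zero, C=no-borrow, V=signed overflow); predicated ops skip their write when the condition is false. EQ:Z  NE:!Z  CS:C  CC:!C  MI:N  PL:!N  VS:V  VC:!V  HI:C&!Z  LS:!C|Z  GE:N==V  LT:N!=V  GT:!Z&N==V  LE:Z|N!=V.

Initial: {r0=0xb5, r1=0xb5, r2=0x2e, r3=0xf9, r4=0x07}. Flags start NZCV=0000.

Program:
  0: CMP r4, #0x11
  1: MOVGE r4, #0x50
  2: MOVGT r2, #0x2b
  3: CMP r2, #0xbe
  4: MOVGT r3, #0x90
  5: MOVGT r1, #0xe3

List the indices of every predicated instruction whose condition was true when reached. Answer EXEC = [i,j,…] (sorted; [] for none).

EXEC = [4,5]

0: ✓ CMP  NZCV=1000
1: · MOVGE
2: · MOVGT
3: ✓ CMP  NZCV=0000
4: ✓ MOVGT  r3←0x90
5: ✓ MOVGT  r1←0xe3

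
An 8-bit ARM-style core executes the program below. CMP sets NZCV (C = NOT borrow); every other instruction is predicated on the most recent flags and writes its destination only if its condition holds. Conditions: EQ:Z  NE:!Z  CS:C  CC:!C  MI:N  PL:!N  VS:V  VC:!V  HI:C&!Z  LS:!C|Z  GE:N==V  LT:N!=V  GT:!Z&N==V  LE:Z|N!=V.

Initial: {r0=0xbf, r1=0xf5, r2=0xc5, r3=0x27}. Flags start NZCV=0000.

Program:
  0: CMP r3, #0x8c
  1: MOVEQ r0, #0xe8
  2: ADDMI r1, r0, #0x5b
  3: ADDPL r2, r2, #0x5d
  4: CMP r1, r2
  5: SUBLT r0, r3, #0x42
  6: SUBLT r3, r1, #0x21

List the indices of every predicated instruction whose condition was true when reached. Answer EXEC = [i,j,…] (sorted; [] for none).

0: ✓ CMP  NZCV=1001
1: · MOVEQ
2: ✓ ADDMI  r1←0x1a
3: · ADDPL
4: ✓ CMP  NZCV=0000
5: · SUBLT
6: · SUBLT

EXEC = [2]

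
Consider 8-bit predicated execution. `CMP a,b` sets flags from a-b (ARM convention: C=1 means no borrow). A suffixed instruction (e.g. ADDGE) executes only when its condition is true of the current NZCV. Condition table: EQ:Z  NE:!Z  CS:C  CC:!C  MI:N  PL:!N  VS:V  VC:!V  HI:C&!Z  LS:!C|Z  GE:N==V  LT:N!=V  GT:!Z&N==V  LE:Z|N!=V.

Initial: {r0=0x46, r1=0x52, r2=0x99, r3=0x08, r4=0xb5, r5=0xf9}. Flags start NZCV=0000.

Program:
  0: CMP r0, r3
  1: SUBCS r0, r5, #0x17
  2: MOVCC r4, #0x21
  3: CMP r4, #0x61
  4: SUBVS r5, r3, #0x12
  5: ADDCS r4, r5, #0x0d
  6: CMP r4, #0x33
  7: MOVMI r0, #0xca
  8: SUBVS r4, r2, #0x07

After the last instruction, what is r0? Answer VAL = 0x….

0: ✓ CMP  NZCV=0010
1: ✓ SUBCS  r0←0xe2
2: · MOVCC
3: ✓ CMP  NZCV=0011
4: ✓ SUBVS  r5←0xf6
5: ✓ ADDCS  r4←0x03
6: ✓ CMP  NZCV=1000
7: ✓ MOVMI  r0←0xca
8: · SUBVS

VAL = 0xca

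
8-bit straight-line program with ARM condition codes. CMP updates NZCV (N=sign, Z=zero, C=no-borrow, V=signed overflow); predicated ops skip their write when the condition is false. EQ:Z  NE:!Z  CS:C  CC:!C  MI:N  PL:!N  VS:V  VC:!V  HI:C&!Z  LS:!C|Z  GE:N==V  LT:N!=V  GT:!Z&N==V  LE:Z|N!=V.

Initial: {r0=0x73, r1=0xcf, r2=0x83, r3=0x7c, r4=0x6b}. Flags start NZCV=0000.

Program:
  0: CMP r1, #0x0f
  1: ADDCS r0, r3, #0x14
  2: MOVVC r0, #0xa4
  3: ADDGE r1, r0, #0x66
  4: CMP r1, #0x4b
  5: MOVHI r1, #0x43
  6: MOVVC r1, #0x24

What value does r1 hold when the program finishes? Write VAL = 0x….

VAL = 0x24

[0] flags=1010 → (cmp)
[1] flags=1010 CS?T → r0=0x90
[2] flags=1010 VC?T → r0=0xa4
[3] flags=1010 GE?F → skip
[4] flags=1010 → (cmp)
[5] flags=1010 HI?T → r1=0x43
[6] flags=1010 VC?T → r1=0x24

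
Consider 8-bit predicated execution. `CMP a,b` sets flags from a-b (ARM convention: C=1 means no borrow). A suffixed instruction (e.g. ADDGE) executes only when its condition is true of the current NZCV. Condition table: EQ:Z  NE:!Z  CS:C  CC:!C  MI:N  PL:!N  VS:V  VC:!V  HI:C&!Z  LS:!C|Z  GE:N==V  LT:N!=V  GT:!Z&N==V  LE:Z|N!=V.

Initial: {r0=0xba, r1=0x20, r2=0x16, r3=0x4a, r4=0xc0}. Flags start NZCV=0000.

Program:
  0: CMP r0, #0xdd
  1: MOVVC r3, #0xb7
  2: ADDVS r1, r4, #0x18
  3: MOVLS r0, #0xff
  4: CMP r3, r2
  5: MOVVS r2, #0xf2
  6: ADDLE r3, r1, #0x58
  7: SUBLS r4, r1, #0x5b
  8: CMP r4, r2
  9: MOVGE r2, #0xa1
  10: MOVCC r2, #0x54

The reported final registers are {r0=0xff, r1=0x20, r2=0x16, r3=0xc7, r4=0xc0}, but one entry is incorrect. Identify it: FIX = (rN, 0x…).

FIX = (r3, 0x78)

[0] flags=1000 → (cmp)
[1] flags=1000 VC?T → r3=0xb7
[2] flags=1000 VS?F → skip
[3] flags=1000 LS?T → r0=0xff
[4] flags=1010 → (cmp)
[5] flags=1010 VS?F → skip
[6] flags=1010 LE?T → r3=0x78
[7] flags=1010 LS?F → skip
[8] flags=1010 → (cmp)
[9] flags=1010 GE?F → skip
[10] flags=1010 CC?F → skip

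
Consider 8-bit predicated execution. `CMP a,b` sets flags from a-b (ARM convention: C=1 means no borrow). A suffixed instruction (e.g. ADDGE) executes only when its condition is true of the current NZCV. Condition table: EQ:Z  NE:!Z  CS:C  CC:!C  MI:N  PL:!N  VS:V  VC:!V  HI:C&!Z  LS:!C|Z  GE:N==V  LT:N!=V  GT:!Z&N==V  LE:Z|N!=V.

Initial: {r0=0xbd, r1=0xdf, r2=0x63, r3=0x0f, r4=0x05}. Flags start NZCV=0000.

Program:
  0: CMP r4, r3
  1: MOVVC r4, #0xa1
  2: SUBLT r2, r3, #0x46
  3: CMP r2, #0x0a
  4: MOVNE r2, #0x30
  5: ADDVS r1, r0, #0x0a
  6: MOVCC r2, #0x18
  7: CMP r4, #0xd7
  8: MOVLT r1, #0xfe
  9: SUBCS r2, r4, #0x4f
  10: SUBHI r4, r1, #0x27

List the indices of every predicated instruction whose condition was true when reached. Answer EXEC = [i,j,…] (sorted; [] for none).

EXEC = [1,2,4,8]

0: ✓ CMP  NZCV=1000
1: ✓ MOVVC  r4←0xa1
2: ✓ SUBLT  r2←0xc9
3: ✓ CMP  NZCV=1010
4: ✓ MOVNE  r2←0x30
5: · ADDVS
6: · MOVCC
7: ✓ CMP  NZCV=1000
8: ✓ MOVLT  r1←0xfe
9: · SUBCS
10: · SUBHI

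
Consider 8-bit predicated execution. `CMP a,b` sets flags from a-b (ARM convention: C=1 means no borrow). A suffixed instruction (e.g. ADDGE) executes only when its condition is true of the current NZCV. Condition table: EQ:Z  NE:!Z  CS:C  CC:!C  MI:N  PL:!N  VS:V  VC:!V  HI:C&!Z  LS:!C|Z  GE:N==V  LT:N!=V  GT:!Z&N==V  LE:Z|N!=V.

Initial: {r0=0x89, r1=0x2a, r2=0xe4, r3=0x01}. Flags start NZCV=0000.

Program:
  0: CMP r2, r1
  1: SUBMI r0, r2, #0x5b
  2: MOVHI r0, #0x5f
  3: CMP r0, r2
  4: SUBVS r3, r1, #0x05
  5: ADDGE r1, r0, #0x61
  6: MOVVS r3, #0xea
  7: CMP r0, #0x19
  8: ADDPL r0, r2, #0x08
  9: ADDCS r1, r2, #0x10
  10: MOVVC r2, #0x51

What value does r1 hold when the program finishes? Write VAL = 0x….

VAL = 0xf4

[0] flags=1010 → (cmp)
[1] flags=1010 MI?T → r0=0x89
[2] flags=1010 HI?T → r0=0x5f
[3] flags=0000 → (cmp)
[4] flags=0000 VS?F → skip
[5] flags=0000 GE?T → r1=0xc0
[6] flags=0000 VS?F → skip
[7] flags=0010 → (cmp)
[8] flags=0010 PL?T → r0=0xec
[9] flags=0010 CS?T → r1=0xf4
[10] flags=0010 VC?T → r2=0x51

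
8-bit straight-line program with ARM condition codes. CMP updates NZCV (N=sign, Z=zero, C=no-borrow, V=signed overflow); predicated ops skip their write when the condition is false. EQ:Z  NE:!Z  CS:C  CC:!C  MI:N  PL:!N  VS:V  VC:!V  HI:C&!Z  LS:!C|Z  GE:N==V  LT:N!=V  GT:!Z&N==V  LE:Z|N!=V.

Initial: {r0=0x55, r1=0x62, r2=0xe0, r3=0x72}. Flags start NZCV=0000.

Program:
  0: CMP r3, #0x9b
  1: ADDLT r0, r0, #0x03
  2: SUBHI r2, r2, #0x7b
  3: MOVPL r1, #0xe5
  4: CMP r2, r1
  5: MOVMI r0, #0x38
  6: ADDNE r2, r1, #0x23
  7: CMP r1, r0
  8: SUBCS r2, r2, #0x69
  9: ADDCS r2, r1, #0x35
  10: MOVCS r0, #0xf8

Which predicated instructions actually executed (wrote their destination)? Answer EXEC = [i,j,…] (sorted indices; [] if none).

EXEC = [6,8,9,10]

[0] flags=1001 → (cmp)
[1] flags=1001 LT?F → skip
[2] flags=1001 HI?F → skip
[3] flags=1001 PL?F → skip
[4] flags=0011 → (cmp)
[5] flags=0011 MI?F → skip
[6] flags=0011 NE?T → r2=0x85
[7] flags=0010 → (cmp)
[8] flags=0010 CS?T → r2=0x1c
[9] flags=0010 CS?T → r2=0x97
[10] flags=0010 CS?T → r0=0xf8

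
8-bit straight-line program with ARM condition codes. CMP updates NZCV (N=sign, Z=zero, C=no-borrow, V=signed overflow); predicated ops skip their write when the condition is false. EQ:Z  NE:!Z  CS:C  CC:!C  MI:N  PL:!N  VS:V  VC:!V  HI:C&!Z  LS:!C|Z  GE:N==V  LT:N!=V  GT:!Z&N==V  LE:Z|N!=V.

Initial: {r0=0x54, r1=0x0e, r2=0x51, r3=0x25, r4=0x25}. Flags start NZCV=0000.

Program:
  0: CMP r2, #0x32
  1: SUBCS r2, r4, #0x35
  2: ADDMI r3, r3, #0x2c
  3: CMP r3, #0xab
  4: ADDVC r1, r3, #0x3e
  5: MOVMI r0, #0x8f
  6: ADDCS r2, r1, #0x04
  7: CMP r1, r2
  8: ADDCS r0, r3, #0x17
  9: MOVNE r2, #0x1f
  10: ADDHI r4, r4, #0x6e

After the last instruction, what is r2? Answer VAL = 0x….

0: ✓ CMP  NZCV=0010
1: ✓ SUBCS  r2←0xf0
2: · ADDMI
3: ✓ CMP  NZCV=0000
4: ✓ ADDVC  r1←0x63
5: · MOVMI
6: · ADDCS
7: ✓ CMP  NZCV=0000
8: · ADDCS
9: ✓ MOVNE  r2←0x1f
10: · ADDHI

VAL = 0x1f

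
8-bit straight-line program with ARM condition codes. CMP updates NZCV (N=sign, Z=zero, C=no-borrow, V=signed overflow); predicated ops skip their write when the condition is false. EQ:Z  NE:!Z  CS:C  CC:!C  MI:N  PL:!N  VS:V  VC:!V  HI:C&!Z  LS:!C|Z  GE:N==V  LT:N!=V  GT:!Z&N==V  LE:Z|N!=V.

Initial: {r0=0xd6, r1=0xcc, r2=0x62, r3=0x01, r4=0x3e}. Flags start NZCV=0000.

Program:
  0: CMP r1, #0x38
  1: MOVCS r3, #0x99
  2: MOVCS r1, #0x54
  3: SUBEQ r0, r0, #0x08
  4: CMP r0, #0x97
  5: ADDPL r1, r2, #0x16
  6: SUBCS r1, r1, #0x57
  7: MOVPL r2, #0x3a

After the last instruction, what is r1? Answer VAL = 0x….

[0] flags=1010 → (cmp)
[1] flags=1010 CS?T → r3=0x99
[2] flags=1010 CS?T → r1=0x54
[3] flags=1010 EQ?F → skip
[4] flags=0010 → (cmp)
[5] flags=0010 PL?T → r1=0x78
[6] flags=0010 CS?T → r1=0x21
[7] flags=0010 PL?T → r2=0x3a

VAL = 0x21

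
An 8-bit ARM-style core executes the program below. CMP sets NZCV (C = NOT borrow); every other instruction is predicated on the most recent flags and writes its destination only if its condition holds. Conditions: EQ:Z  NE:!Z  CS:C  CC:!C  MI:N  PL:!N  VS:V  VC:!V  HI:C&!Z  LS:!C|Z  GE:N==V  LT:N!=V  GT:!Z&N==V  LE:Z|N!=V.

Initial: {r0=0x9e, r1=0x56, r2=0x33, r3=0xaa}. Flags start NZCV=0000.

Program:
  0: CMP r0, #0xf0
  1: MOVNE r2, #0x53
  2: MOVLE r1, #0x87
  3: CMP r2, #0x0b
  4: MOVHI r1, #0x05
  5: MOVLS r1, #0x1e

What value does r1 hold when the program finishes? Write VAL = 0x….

VAL = 0x05

0: ✓ CMP  NZCV=1000
1: ✓ MOVNE  r2←0x53
2: ✓ MOVLE  r1←0x87
3: ✓ CMP  NZCV=0010
4: ✓ MOVHI  r1←0x05
5: · MOVLS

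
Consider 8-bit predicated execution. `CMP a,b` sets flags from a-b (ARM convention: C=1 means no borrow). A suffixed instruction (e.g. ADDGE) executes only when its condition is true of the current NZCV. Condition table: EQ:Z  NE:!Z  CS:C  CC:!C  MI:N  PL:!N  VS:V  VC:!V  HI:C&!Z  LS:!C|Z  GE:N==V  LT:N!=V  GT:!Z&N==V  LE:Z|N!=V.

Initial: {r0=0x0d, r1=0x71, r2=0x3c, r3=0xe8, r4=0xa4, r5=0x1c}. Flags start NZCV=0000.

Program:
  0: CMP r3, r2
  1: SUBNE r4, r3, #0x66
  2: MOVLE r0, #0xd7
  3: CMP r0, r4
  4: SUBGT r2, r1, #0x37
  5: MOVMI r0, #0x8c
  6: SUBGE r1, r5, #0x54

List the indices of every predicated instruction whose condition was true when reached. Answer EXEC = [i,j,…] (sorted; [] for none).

EXEC = [1,2,4,6]

0: ✓ CMP  NZCV=1010
1: ✓ SUBNE  r4←0x82
2: ✓ MOVLE  r0←0xd7
3: ✓ CMP  NZCV=0010
4: ✓ SUBGT  r2←0x3a
5: · MOVMI
6: ✓ SUBGE  r1←0xc8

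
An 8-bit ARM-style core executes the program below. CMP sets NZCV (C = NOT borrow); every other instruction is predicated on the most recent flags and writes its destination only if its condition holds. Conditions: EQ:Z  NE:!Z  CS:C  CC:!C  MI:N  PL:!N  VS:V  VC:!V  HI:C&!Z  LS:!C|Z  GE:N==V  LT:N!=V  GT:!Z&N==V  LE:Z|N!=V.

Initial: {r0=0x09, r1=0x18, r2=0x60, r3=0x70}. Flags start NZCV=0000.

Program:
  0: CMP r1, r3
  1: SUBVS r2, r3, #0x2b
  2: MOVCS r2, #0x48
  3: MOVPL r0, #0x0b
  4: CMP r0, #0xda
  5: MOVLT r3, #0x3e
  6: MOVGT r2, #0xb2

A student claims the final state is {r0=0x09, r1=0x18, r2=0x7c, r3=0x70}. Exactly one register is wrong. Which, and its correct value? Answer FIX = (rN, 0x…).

[0] flags=1000 → (cmp)
[1] flags=1000 VS?F → skip
[2] flags=1000 CS?F → skip
[3] flags=1000 PL?F → skip
[4] flags=0000 → (cmp)
[5] flags=0000 LT?F → skip
[6] flags=0000 GT?T → r2=0xb2

FIX = (r2, 0xb2)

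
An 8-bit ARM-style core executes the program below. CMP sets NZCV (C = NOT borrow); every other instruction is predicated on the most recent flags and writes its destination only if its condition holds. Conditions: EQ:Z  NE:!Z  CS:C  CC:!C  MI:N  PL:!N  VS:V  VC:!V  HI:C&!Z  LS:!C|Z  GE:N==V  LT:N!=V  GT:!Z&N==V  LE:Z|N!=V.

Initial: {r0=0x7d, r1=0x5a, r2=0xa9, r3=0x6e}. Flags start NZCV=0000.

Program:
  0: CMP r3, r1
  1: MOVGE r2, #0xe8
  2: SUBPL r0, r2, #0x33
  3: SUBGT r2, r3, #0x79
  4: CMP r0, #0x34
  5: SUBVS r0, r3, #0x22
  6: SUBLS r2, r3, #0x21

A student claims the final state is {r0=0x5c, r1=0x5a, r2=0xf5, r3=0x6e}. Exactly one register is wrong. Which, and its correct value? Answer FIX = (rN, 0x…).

FIX = (r0, 0xb5)

[0] flags=0010 → (cmp)
[1] flags=0010 GE?T → r2=0xe8
[2] flags=0010 PL?T → r0=0xb5
[3] flags=0010 GT?T → r2=0xf5
[4] flags=1010 → (cmp)
[5] flags=1010 VS?F → skip
[6] flags=1010 LS?F → skip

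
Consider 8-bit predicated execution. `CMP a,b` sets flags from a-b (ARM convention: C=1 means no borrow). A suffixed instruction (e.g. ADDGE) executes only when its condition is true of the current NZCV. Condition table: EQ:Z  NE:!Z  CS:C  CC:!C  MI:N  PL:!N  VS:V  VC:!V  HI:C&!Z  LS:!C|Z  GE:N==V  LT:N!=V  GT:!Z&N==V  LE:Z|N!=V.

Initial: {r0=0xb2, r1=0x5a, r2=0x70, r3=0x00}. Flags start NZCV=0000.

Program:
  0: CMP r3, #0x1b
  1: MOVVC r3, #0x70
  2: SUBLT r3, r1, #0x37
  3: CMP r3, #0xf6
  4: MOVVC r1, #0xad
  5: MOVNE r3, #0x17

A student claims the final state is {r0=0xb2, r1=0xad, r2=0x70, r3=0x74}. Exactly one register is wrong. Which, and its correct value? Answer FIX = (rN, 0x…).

FIX = (r3, 0x17)

[0] flags=1000 → (cmp)
[1] flags=1000 VC?T → r3=0x70
[2] flags=1000 LT?T → r3=0x23
[3] flags=0000 → (cmp)
[4] flags=0000 VC?T → r1=0xad
[5] flags=0000 NE?T → r3=0x17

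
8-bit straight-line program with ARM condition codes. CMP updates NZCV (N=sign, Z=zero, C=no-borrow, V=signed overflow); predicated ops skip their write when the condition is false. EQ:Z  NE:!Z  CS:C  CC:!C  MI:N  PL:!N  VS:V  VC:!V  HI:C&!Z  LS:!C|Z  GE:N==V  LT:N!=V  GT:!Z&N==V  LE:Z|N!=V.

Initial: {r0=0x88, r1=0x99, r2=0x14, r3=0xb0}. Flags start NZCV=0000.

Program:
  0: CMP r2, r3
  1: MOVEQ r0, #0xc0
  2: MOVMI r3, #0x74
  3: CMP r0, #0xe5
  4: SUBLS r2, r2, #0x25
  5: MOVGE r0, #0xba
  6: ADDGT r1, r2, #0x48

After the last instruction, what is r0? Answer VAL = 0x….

0: ✓ CMP  NZCV=0000
1: · MOVEQ
2: · MOVMI
3: ✓ CMP  NZCV=1000
4: ✓ SUBLS  r2←0xef
5: · MOVGE
6: · ADDGT

VAL = 0x88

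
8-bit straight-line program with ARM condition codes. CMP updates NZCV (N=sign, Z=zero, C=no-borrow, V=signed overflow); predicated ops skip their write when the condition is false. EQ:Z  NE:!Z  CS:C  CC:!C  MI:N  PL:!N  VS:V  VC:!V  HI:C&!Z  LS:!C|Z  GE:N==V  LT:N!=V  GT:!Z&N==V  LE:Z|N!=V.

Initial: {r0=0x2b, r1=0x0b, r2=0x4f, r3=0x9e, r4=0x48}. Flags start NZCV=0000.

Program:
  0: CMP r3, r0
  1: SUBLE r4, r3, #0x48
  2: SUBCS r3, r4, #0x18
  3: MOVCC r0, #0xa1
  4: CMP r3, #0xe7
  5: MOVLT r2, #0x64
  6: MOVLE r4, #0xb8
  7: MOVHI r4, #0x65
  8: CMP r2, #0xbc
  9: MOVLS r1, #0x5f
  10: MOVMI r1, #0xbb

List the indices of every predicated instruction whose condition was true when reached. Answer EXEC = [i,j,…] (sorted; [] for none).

[0] flags=0011 → (cmp)
[1] flags=0011 LE?T → r4=0x56
[2] flags=0011 CS?T → r3=0x3e
[3] flags=0011 CC?F → skip
[4] flags=0000 → (cmp)
[5] flags=0000 LT?F → skip
[6] flags=0000 LE?F → skip
[7] flags=0000 HI?F → skip
[8] flags=1001 → (cmp)
[9] flags=1001 LS?T → r1=0x5f
[10] flags=1001 MI?T → r1=0xbb

EXEC = [1,2,9,10]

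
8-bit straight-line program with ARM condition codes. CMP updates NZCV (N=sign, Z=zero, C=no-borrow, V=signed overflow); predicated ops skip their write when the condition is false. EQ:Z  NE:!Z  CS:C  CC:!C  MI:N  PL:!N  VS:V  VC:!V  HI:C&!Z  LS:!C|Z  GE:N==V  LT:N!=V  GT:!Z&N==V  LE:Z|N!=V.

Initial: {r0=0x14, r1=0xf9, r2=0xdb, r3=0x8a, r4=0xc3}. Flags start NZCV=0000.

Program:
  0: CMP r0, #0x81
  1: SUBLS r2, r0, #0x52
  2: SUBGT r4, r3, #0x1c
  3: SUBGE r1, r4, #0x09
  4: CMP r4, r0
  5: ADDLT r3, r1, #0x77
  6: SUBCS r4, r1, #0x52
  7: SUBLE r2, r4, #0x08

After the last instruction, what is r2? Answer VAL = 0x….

VAL = 0xc2

[0] flags=1001 → (cmp)
[1] flags=1001 LS?T → r2=0xc2
[2] flags=1001 GT?T → r4=0x6e
[3] flags=1001 GE?T → r1=0x65
[4] flags=0010 → (cmp)
[5] flags=0010 LT?F → skip
[6] flags=0010 CS?T → r4=0x13
[7] flags=0010 LE?F → skip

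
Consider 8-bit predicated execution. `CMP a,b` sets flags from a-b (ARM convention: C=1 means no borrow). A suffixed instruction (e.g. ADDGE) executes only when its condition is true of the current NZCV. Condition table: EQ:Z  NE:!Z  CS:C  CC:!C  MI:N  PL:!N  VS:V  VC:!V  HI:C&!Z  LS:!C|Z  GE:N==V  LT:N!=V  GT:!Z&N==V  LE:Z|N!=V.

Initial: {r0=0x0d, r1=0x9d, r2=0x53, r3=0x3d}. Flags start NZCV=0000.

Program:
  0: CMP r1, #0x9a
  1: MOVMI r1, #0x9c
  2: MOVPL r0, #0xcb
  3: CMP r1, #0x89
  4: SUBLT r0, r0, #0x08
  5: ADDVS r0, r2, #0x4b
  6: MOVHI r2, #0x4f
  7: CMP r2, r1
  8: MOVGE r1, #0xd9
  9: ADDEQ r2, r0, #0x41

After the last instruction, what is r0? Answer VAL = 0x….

VAL = 0xcb

0: ✓ CMP  NZCV=0010
1: · MOVMI
2: ✓ MOVPL  r0←0xcb
3: ✓ CMP  NZCV=0010
4: · SUBLT
5: · ADDVS
6: ✓ MOVHI  r2←0x4f
7: ✓ CMP  NZCV=1001
8: ✓ MOVGE  r1←0xd9
9: · ADDEQ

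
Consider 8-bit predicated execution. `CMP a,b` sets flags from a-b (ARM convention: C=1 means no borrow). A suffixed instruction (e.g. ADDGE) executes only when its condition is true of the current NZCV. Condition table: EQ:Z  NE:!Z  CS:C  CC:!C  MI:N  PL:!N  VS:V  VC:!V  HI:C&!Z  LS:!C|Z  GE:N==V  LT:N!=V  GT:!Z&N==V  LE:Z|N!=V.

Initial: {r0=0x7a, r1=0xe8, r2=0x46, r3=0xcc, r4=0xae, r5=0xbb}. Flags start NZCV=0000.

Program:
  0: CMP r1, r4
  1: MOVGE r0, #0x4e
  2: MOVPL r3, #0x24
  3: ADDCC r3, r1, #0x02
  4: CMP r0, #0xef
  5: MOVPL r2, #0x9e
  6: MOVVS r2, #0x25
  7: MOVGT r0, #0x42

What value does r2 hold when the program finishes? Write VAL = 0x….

0: ✓ CMP  NZCV=0010
1: ✓ MOVGE  r0←0x4e
2: ✓ MOVPL  r3←0x24
3: · ADDCC
4: ✓ CMP  NZCV=0000
5: ✓ MOVPL  r2←0x9e
6: · MOVVS
7: ✓ MOVGT  r0←0x42

VAL = 0x9e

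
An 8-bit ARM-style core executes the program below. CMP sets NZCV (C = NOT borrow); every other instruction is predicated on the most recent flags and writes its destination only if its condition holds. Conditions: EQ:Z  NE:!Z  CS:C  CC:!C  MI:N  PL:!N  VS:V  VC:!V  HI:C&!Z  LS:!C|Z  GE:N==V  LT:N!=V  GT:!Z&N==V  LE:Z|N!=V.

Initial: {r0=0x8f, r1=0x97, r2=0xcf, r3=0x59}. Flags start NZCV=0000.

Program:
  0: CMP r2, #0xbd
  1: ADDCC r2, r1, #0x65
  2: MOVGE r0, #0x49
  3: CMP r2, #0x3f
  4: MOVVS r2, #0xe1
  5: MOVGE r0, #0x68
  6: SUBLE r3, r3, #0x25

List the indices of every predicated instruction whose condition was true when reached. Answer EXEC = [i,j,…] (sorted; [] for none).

EXEC = [2,6]

[0] flags=0010 → (cmp)
[1] flags=0010 CC?F → skip
[2] flags=0010 GE?T → r0=0x49
[3] flags=1010 → (cmp)
[4] flags=1010 VS?F → skip
[5] flags=1010 GE?F → skip
[6] flags=1010 LE?T → r3=0x34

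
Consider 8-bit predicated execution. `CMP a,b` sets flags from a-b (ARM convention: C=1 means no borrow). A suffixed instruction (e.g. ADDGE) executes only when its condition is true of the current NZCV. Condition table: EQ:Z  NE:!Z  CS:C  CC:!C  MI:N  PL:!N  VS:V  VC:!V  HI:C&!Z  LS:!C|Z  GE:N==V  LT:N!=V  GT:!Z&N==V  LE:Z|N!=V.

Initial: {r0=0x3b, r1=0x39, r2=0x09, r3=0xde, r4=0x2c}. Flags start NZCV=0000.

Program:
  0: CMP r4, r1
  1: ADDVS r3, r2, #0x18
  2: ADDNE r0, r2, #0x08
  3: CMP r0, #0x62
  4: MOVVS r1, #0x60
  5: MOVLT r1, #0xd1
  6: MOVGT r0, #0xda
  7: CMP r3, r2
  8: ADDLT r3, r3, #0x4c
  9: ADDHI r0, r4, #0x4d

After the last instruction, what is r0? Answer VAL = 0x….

0: ✓ CMP  NZCV=1000
1: · ADDVS
2: ✓ ADDNE  r0←0x11
3: ✓ CMP  NZCV=1000
4: · MOVVS
5: ✓ MOVLT  r1←0xd1
6: · MOVGT
7: ✓ CMP  NZCV=1010
8: ✓ ADDLT  r3←0x2a
9: ✓ ADDHI  r0←0x79

VAL = 0x79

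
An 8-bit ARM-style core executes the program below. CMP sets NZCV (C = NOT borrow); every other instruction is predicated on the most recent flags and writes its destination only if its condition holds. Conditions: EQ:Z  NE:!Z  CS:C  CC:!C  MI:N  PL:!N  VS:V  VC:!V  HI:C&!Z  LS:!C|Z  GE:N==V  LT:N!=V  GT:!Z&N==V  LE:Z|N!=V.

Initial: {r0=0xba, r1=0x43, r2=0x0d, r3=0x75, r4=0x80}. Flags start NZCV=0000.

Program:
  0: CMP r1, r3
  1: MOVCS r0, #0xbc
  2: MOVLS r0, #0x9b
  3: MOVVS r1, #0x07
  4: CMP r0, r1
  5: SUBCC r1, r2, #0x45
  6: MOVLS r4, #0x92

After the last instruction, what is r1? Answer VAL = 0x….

VAL = 0x43

[0] flags=1000 → (cmp)
[1] flags=1000 CS?F → skip
[2] flags=1000 LS?T → r0=0x9b
[3] flags=1000 VS?F → skip
[4] flags=0011 → (cmp)
[5] flags=0011 CC?F → skip
[6] flags=0011 LS?F → skip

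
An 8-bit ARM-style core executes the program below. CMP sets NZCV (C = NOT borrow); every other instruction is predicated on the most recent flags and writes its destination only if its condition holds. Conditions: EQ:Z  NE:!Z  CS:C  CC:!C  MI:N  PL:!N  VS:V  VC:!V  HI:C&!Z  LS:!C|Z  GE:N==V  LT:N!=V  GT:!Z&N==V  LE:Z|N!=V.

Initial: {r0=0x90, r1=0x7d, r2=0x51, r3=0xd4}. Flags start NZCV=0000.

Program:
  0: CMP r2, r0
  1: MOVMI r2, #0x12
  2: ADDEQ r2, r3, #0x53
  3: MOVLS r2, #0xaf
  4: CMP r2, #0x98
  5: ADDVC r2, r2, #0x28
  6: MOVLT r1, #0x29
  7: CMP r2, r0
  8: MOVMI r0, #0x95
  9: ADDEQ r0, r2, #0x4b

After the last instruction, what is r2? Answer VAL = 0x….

VAL = 0xd7

[0] flags=1001 → (cmp)
[1] flags=1001 MI?T → r2=0x12
[2] flags=1001 EQ?F → skip
[3] flags=1001 LS?T → r2=0xaf
[4] flags=0010 → (cmp)
[5] flags=0010 VC?T → r2=0xd7
[6] flags=0010 LT?F → skip
[7] flags=0010 → (cmp)
[8] flags=0010 MI?F → skip
[9] flags=0010 EQ?F → skip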